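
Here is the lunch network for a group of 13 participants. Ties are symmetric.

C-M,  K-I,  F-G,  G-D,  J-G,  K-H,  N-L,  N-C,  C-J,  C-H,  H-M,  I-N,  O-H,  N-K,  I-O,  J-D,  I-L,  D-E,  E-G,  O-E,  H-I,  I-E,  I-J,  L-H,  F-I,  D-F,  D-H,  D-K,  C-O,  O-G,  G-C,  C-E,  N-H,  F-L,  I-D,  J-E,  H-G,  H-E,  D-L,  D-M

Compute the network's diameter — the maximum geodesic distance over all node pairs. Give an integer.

Eccentricity of each node (its greatest distance to any other): C:2, D:2, E:2, F:2, G:2, H:2, I:2, J:2, K:2, L:2, M:2, N:2, O:2.
The maximum eccentricity is 2, realized for instance by the pair J–K via J – I – K. So the diameter is 2.

2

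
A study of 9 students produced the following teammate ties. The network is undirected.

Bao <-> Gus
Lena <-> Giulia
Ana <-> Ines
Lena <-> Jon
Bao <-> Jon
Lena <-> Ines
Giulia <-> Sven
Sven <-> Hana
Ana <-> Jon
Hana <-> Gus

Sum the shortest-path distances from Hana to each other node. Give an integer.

Distances from Hana: Ana:4, Bao:2, Giulia:2, Gus:1, Ines:4, Jon:3, Lena:3, Sven:1.
Sum = 4 + 2 + 2 + 1 + 4 + 3 + 3 + 1 = 20.

20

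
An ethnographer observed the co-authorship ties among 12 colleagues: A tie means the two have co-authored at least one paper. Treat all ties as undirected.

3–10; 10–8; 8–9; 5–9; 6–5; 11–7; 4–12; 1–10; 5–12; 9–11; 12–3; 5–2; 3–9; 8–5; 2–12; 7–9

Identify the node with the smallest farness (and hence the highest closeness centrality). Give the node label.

Farness (sum of distances to all others) for each node — 1:34, 2:25, 3:20, 4:31, 5:18, 6:28, 7:28, 8:20, 9:19, 10:24, 11:28, 12:21.
The smallest farness is 18, for 5, so 5 has the highest closeness.

5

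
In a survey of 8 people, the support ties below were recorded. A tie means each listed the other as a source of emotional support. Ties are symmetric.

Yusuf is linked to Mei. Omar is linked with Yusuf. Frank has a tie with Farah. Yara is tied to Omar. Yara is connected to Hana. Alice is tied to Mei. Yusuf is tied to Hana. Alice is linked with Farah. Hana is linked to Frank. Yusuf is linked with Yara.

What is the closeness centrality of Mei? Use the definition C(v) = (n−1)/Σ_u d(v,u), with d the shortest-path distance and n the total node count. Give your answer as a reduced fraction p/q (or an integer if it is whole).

Distances from Mei: Alice:1, Farah:2, Frank:3, Hana:2, Omar:2, Yara:2, Yusuf:1. Sum = 13.
n = 8, so closeness = 7/13.

7/13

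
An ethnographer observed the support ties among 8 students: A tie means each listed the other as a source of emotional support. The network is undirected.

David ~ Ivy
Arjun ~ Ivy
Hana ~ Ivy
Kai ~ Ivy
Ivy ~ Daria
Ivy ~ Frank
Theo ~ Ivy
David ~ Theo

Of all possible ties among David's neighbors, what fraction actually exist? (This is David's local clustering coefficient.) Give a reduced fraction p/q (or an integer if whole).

David's neighbors: Ivy and Theo (k = 2).
Possible neighbor pairs: C(2,2) = 1. Edges among them: Ivy–Theo → e = 1.
Clustering(David) = 1/1.

1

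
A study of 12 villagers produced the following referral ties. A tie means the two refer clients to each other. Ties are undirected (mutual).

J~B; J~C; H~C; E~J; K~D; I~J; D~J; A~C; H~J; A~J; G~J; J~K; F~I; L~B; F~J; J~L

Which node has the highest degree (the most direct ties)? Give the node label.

Degrees — A:2, B:2, C:3, D:2, E:1, F:2, G:1, H:2, I:2, J:11, K:2, L:2.
The maximum is 11, attained only by J.

J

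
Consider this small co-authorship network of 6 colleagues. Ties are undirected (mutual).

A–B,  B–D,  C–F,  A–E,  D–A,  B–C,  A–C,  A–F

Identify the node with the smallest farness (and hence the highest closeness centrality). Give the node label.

Farness (sum of distances to all others) for each node — A:5, B:7, C:7, D:8, E:9, F:8.
The smallest farness is 5, for A, so A has the highest closeness.

A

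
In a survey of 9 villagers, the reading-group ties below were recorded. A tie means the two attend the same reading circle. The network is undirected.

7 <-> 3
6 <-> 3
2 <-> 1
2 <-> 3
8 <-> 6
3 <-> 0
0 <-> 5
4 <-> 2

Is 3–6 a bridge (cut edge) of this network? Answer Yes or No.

Yes

Without the 3–6 edge there is no alternate route between 3 and 6, so the network disconnects. It is a bridge.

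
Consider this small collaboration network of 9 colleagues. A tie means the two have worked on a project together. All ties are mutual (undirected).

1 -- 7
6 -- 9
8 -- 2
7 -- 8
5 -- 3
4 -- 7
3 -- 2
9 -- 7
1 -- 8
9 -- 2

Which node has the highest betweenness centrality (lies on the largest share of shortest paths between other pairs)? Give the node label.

Unnormalized betweenness of each node: 1:0, 2:13, 3:7, 4:0, 5:0, 6:0, 7:10, 8:6, 9:10.
2 has the largest value, 13, making it the main broker — the node through which the most shortest paths run.

2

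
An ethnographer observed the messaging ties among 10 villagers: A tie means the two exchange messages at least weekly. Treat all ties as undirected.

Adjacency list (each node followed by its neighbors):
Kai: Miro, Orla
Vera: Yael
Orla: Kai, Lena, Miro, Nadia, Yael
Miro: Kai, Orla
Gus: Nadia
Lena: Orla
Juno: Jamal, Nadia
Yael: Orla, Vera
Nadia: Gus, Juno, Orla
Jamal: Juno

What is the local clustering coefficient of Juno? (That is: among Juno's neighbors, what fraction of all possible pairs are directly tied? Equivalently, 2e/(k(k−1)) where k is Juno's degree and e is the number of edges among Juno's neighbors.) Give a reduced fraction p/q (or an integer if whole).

Juno's neighbors: Jamal and Nadia (k = 2).
Possible neighbor pairs: C(2,2) = 1. Edges among them: none → e = 0.
Clustering(Juno) = 0/1.

0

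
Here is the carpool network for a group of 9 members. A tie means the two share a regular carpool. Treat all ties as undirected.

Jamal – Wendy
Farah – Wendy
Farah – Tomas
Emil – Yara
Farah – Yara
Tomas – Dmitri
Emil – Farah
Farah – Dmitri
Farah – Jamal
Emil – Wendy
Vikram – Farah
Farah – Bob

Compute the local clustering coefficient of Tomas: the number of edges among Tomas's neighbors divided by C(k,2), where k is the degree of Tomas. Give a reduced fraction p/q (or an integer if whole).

Tomas's neighbors: Dmitri and Farah (k = 2).
Possible neighbor pairs: C(2,2) = 1. Edges among them: Dmitri–Farah → e = 1.
Clustering(Tomas) = 1/1.

1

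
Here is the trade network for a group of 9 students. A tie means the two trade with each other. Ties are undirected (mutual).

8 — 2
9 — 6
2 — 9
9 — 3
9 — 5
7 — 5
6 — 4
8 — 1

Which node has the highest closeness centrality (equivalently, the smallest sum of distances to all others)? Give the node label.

9

Farness (sum of distances to all others) for each node — 1:28, 2:16, 3:20, 4:25, 5:18, 6:18, 7:25, 8:21, 9:13.
The smallest farness is 13, for 9, so 9 has the highest closeness.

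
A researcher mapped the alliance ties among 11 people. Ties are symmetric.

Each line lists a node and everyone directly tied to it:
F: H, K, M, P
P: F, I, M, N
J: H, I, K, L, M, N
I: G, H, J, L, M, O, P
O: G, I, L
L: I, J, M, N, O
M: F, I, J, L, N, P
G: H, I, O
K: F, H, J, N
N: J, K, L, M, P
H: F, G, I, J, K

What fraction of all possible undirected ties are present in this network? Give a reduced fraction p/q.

26/55

There are 26 edges and 11 nodes, so the maximum possible is C(11,2) = 55.
Density = 26/55.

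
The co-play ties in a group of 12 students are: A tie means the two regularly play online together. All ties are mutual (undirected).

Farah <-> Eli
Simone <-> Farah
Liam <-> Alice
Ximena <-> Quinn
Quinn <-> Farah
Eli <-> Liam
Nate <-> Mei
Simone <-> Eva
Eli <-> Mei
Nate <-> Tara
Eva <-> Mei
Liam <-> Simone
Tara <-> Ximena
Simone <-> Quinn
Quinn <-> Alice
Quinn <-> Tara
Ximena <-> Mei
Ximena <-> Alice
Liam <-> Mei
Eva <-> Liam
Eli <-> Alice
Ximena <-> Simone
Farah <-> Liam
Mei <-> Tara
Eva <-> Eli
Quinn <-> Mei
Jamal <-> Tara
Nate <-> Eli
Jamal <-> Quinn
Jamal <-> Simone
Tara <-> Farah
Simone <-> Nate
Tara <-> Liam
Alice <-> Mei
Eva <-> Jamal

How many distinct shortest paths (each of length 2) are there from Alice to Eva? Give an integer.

The shortest distance is 2. The length-2 paths are: Alice–Mei–Eva; Alice–Liam–Eva; Alice–Eli–Eva.
That gives 3 distinct shortest paths.

3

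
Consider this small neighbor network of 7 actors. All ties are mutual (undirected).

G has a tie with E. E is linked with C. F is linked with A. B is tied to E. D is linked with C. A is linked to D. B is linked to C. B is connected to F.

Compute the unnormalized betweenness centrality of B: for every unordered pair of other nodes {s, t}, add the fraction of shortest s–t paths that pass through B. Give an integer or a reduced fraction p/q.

Pairs whose geodesics pass through B — G–F: 1; G–A: 1/2; E–F: 1; E–A: 1/2; C–F: 1.
All other pairs contribute 0.
Summing the contributions gives betweenness(B) = 4.

4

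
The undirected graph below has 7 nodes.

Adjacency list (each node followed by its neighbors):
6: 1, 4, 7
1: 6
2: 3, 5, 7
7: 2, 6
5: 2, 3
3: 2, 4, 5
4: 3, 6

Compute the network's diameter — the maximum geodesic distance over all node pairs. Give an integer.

Eccentricity of each node (its greatest distance to any other): 1:4, 2:3, 3:3, 4:2, 5:4, 6:3, 7:2.
The maximum eccentricity is 4, realized for instance by the pair 5–1 via 5 – 2 – 7 – 6 – 1. So the diameter is 4.

4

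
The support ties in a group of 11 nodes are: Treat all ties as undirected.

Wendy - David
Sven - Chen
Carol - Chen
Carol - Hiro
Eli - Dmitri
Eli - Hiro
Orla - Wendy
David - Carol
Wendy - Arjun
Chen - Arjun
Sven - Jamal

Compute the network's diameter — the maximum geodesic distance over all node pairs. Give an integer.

Eccentricity of each node (its greatest distance to any other): Arjun:5, Carol:3, Chen:4, David:4, Dmitri:6, Eli:5, Hiro:4, Jamal:6, Orla:6, Sven:5, Wendy:5.
The maximum eccentricity is 6, realized for instance by the pair Orla–Dmitri via Orla – Wendy – David – Carol – Hiro – Eli – Dmitri. So the diameter is 6.

6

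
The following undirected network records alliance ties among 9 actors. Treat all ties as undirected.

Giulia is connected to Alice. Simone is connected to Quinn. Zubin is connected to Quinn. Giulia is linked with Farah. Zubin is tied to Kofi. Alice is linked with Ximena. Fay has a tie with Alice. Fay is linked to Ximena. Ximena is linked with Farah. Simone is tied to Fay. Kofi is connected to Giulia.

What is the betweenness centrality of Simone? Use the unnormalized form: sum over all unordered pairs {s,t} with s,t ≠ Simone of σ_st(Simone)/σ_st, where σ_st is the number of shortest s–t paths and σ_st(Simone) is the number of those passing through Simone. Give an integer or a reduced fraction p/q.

Pairs whose geodesics pass through Simone — Ximena–Quinn: 1; Ximena–Zubin: 1/3; Alice–Quinn: 1; Fay–Quinn: 1; Fay–Zubin: 1; Quinn–Farah: 1/2.
All other pairs contribute 0.
Summing the contributions gives betweenness(Simone) = 29/6.

29/6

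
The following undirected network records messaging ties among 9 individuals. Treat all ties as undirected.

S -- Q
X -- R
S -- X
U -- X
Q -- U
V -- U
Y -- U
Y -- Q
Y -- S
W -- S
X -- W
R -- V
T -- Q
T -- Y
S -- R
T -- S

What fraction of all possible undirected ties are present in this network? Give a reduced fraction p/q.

4/9

There are 16 edges and 9 nodes, so the maximum possible is C(9,2) = 36.
Density = 16/36 = 4/9.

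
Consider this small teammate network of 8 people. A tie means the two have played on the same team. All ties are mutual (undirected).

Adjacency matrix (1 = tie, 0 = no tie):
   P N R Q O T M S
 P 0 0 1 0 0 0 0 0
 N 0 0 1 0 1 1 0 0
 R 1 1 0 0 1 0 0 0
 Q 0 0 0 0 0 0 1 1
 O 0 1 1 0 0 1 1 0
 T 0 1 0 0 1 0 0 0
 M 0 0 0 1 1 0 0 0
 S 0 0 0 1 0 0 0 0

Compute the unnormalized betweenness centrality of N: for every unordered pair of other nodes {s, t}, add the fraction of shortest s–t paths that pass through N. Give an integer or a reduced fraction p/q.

Pairs whose geodesics pass through N — P–T: 1/2; R–T: 1/2.
All other pairs contribute 0.
Summing the contributions gives betweenness(N) = 1.

1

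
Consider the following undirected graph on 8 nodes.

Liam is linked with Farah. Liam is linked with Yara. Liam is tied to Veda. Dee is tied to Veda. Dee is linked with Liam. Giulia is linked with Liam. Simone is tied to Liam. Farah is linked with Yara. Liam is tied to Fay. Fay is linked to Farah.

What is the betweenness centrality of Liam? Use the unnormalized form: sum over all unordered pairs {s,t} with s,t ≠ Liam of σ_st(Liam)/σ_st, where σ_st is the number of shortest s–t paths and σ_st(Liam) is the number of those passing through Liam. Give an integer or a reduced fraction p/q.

Pairs whose geodesics pass through Liam — Yara–Fay: 1/2; Yara–Simone: 1; Yara–Dee: 1; Yara–Giulia: 1; Yara–Veda: 1; Fay–Simone: 1; Fay–Dee: 1; Fay–Giulia: 1; Fay–Veda: 1; Simone–Dee: 1; Simone–Farah: 1; Simone–Giulia: 1; Simone–Veda: 1; Dee–Farah: 1 … (+4 more pairs).
All other pairs contribute 0.
Summing the contributions gives betweenness(Liam) = 35/2.

35/2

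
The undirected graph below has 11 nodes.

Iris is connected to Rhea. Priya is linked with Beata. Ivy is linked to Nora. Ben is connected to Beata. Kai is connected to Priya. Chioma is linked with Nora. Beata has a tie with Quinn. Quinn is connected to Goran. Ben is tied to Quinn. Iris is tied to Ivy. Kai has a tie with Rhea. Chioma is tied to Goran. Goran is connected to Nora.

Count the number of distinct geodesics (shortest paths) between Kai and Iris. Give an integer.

1

The shortest distance is 2, and the only length-2 path is Kai–Rhea–Iris. So there is exactly 1 shortest path.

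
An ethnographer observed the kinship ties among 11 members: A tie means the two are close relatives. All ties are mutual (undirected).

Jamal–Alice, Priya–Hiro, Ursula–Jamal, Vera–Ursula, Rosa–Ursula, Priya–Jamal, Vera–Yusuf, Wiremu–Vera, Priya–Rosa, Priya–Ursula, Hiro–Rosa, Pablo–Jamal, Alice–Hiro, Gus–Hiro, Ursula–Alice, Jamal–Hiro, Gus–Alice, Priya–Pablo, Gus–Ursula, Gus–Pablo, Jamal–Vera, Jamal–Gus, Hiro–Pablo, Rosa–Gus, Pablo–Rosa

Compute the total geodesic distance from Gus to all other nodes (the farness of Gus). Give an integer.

16

Distances from Gus: Alice:1, Hiro:1, Jamal:1, Pablo:1, Priya:2, Rosa:1, Ursula:1, Vera:2, Wiremu:3, Yusuf:3.
Sum = 1 + 1 + 1 + 1 + 2 + 1 + 1 + 2 + 3 + 3 = 16.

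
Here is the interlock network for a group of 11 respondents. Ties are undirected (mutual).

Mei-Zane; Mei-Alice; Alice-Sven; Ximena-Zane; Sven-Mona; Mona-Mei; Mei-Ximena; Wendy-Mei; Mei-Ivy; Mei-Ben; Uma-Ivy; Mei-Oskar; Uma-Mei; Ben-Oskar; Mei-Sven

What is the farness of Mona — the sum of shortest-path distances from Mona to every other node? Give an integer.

Distances from Mona: Alice:2, Ben:2, Ivy:2, Mei:1, Oskar:2, Sven:1, Uma:2, Wendy:2, Ximena:2, Zane:2.
Sum = 2 + 2 + 2 + 1 + 2 + 1 + 2 + 2 + 2 + 2 = 18.

18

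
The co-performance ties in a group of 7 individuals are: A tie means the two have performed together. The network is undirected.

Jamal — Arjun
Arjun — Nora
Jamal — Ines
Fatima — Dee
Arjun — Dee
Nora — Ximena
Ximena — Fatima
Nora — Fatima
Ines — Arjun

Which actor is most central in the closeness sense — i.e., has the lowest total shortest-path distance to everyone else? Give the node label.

Farness (sum of distances to all others) for each node — Arjun:8, Dee:10, Fatima:11, Ines:12, Jamal:12, Nora:9, Ximena:12.
The smallest farness is 8, for Arjun, so Arjun has the highest closeness.

Arjun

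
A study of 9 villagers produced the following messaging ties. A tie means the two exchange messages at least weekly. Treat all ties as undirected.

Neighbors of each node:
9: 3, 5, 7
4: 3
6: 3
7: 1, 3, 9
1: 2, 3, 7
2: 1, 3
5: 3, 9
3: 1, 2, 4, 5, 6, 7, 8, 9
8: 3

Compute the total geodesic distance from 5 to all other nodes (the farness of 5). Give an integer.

Distances from 5: 1:2, 2:2, 3:1, 4:2, 6:2, 7:2, 8:2, 9:1.
Sum = 2 + 2 + 1 + 2 + 2 + 2 + 2 + 1 = 14.

14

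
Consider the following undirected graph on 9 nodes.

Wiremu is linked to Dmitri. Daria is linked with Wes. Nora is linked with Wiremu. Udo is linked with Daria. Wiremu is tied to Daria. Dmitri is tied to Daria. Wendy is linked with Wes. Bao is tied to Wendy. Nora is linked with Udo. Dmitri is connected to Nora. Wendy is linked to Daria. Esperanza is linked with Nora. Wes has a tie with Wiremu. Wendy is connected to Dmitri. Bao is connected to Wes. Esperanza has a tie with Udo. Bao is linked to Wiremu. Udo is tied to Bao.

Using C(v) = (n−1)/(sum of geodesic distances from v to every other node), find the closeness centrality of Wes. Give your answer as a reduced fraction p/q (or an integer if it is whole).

Distances from Wes: Bao:1, Daria:1, Dmitri:2, Esperanza:3, Nora:2, Udo:2, Wendy:1, Wiremu:1. Sum = 13.
n = 9, so closeness = 8/13.

8/13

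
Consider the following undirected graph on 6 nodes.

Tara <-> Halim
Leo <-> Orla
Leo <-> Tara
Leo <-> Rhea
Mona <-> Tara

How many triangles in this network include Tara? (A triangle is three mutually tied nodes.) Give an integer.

Tara's neighbors are Halim, Leo, and Mona, but none of them are tied to each other, so no triangle contains Tara.

0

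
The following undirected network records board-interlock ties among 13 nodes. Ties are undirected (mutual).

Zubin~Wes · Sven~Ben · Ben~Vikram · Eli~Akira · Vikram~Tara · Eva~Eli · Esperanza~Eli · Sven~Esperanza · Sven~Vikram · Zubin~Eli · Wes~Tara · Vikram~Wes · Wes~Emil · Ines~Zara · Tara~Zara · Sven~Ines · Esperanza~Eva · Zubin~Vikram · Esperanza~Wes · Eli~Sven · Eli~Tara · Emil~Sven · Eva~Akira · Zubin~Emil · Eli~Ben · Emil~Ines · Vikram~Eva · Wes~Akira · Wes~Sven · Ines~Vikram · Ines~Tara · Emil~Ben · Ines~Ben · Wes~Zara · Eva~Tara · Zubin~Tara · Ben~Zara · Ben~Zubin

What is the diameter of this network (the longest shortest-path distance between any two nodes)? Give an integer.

3

Eccentricity of each node (its greatest distance to any other): Akira:3, Ben:2, Eli:2, Emil:3, Esperanza:2, Eva:3, Ines:3, Sven:2, Tara:2, Vikram:2, Wes:2, Zara:2, Zubin:2.
The maximum eccentricity is 3, realized for instance by the pair Emil–Eva via Emil – Ben – Eli – Eva. So the diameter is 3.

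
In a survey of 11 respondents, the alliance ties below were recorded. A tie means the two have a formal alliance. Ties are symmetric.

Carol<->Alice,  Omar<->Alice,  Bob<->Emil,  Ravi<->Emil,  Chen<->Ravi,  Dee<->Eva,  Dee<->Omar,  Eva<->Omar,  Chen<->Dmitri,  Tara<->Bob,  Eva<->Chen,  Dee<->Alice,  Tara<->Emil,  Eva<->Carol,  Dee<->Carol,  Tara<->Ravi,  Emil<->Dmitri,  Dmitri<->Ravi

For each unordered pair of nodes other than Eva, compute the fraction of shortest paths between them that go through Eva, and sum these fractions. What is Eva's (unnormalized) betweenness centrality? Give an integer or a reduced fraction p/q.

Pairs whose geodesics pass through Eva — Dee–Emil: 2/2; Dee–Chen: 1; Dee–Tara: 1; Dee–Bob: 3/3; Dee–Ravi: 1; Dee–Dmitri: 1; Alice–Emil: 6/6; Alice–Chen: 3/3; Alice–Tara: 3/3; Alice–Bob: 9/9; Alice–Ravi: 3/3; Alice–Dmitri: 3/3; Carol–Omar: 1/3; Carol–Emil: 2/2 … (+11 more pairs).
All other pairs contribute 0.
Summing the contributions gives betweenness(Eva) = 73/3.

73/3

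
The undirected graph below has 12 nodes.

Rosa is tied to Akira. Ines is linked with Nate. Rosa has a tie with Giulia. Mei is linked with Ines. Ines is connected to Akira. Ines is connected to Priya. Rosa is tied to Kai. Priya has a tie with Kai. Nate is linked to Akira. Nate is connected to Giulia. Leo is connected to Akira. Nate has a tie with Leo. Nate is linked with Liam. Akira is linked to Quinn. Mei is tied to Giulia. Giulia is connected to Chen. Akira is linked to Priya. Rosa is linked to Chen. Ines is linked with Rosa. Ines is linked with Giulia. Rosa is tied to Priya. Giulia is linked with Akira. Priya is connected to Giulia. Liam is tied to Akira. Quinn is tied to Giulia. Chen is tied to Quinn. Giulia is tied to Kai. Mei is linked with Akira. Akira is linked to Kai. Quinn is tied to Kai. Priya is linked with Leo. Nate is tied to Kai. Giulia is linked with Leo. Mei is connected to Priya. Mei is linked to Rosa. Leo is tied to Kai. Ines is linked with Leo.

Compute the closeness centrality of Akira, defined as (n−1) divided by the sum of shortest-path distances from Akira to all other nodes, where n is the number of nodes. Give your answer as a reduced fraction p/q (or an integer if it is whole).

Distances from Akira: Chen:2, Giulia:1, Ines:1, Kai:1, Leo:1, Liam:1, Mei:1, Nate:1, Priya:1, Quinn:1, Rosa:1. Sum = 12.
n = 12, so closeness = 11/12.

11/12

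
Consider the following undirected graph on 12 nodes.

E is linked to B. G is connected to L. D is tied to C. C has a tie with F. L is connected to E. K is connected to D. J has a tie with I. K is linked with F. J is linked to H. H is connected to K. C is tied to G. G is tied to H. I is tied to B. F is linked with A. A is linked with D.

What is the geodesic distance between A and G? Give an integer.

3

One shortest route is A – D – C – G, which uses 3 edges, and at distance 2 from A we only reach {C, K}, which does not include G. So d(A,G) = 3.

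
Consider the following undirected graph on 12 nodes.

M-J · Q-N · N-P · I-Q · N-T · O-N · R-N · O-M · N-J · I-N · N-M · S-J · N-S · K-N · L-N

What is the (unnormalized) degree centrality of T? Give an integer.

1

T is directly tied to N. That is 1 neighbor, so the degree of T is 1.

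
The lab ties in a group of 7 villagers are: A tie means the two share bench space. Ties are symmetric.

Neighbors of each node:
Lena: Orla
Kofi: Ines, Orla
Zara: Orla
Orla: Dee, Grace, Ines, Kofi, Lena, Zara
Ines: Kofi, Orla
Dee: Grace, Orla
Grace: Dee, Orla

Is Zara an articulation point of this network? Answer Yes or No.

No

Even without Zara, every remaining node can still reach every other (the residual graph is connected), so Zara is not a cut vertex.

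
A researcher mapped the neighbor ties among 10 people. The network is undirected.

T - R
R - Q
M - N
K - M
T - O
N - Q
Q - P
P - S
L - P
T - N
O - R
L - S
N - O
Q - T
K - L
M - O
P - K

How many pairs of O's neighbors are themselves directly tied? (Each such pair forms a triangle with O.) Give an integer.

O's neighbors: M, N, R, and T.
Neighbor pairs that are themselves tied: O–M–N; O–N–T; O–R–T. Each forms one triangle with O, for 3 in total.

3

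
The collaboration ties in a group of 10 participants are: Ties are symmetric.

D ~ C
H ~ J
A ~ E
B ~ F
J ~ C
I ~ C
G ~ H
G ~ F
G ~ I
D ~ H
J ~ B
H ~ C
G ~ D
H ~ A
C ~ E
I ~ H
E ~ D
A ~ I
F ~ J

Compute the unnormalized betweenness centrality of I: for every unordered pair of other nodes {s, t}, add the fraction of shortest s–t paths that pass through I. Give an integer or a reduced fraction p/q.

Pairs whose geodesics pass through I — C–A: 1/3; C–G: 1/3; F–A: 1/3; A–G: 1/2.
All other pairs contribute 0.
Summing the contributions gives betweenness(I) = 3/2.

3/2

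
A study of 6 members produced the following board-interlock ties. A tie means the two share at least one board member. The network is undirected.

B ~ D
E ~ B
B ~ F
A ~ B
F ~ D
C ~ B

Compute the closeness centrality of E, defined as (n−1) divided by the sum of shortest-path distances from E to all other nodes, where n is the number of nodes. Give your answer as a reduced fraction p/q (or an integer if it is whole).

5/9

Distances from E: A:2, B:1, C:2, D:2, F:2. Sum = 9.
n = 6, so closeness = 5/9.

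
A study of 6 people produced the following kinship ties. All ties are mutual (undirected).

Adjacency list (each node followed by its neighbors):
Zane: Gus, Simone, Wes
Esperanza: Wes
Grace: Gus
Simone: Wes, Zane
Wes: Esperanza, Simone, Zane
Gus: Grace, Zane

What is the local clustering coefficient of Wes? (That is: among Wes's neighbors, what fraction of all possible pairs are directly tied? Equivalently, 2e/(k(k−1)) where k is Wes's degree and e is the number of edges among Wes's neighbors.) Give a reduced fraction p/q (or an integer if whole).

Wes's neighbors: Esperanza, Simone, and Zane (k = 3).
Possible neighbor pairs: C(3,2) = 3. Edges among them: Simone–Zane → e = 1.
Clustering(Wes) = 1/3.

1/3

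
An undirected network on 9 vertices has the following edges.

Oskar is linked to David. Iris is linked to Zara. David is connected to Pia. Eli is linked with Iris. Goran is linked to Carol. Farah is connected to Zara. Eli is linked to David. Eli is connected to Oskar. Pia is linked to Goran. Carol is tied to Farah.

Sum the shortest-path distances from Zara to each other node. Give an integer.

Distances from Zara: Carol:2, David:3, Eli:2, Farah:1, Goran:3, Iris:1, Oskar:3, Pia:4.
Sum = 2 + 3 + 2 + 1 + 3 + 1 + 3 + 4 = 19.

19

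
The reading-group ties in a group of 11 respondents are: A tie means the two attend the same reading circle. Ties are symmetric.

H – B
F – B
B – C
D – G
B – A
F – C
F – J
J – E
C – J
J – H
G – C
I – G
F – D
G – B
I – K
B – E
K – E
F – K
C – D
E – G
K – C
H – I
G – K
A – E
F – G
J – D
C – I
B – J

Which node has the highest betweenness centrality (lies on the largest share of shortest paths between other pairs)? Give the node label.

B

Unnormalized betweenness of each node: A:0, B:39/5, C:17/5, D:1/5, E:211/60, F:23/15, G:127/30, H:31/30, I:11/6, J:47/12, K:23/15.
B has the largest value, 39/5, making it the main broker — the node through which the most shortest paths run.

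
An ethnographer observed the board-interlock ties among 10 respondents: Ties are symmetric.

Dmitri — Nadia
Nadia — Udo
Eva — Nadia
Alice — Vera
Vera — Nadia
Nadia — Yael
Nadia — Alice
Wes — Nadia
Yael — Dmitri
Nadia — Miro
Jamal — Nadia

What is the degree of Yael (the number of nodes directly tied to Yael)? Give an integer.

2

Yael is directly tied to Dmitri and Nadia. That is 2 neighbors, so the degree of Yael is 2.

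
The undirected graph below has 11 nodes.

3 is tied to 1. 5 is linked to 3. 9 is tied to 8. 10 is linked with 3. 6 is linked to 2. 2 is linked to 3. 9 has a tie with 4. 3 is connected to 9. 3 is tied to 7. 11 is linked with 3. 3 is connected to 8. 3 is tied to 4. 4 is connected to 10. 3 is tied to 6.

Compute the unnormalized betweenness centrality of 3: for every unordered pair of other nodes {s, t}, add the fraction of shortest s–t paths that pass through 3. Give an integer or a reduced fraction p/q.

Pairs whose geodesics pass through 3 — 10–8: 1; 10–1: 1; 10–7: 1; 10–2: 1; 10–6: 1; 10–9: 1/2; 10–11: 1; 10–5: 1; 8–1: 1; 8–7: 1; 8–4: 1/2; 8–2: 1; 8–6: 1; 8–11: 1 … (+27 more pairs).
All other pairs contribute 0.
Summing the contributions gives betweenness(3) = 40.

40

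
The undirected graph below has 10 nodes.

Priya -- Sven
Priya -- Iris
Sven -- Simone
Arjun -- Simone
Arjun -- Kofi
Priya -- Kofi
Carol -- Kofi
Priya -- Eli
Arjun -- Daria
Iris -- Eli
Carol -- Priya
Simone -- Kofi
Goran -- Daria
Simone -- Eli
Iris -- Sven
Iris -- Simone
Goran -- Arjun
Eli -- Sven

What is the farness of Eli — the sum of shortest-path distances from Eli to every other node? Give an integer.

16

Distances from Eli: Arjun:2, Carol:2, Daria:3, Goran:3, Iris:1, Kofi:2, Priya:1, Simone:1, Sven:1.
Sum = 2 + 2 + 3 + 3 + 1 + 2 + 1 + 1 + 1 = 16.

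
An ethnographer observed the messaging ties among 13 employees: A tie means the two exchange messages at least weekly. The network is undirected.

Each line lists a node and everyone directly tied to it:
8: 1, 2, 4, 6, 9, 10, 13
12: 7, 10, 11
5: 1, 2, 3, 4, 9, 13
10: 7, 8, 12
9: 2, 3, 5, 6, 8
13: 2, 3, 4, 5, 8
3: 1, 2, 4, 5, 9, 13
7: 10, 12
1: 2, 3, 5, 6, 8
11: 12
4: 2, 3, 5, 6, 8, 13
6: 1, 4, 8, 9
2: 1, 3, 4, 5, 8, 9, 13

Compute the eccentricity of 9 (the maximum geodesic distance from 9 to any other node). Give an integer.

Distances from 9: 1:2, 2:1, 3:1, 4:2, 5:1, 6:1, 7:3, 8:1, 10:2, 11:4, 12:3, 13:2.
The largest is 4 (to 11), so the eccentricity of 9 is 4.

4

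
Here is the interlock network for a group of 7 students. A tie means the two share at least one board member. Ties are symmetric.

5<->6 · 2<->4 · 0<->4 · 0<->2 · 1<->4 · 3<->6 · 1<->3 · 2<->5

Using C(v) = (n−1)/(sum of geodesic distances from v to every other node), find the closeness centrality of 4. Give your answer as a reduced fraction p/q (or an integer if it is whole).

3/5

Distances from 4: 0:1, 1:1, 2:1, 3:2, 5:2, 6:3. Sum = 10.
n = 7, so closeness = 6/10 = 3/5.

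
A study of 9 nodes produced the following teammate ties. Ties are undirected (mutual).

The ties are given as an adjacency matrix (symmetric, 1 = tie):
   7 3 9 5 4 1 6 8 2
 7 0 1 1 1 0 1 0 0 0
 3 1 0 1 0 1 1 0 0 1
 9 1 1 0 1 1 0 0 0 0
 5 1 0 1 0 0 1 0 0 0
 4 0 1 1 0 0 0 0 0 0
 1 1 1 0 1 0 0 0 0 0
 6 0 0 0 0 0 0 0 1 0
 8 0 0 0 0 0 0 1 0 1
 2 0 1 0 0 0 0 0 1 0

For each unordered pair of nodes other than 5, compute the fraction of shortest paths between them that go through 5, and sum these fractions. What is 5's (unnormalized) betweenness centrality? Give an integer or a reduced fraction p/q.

1/3

Pairs whose geodesics pass through 5 — 9–1: 1/3.
All other pairs contribute 0.
Summing the contributions gives betweenness(5) = 1/3.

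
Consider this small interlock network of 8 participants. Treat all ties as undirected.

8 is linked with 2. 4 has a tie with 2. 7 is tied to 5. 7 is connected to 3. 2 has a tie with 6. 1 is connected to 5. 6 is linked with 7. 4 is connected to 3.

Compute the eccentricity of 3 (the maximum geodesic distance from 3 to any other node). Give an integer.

Distances from 3: 1:3, 2:2, 4:1, 5:2, 6:2, 7:1, 8:3.
The largest is 3 (to 1 and 8), so the eccentricity of 3 is 3.

3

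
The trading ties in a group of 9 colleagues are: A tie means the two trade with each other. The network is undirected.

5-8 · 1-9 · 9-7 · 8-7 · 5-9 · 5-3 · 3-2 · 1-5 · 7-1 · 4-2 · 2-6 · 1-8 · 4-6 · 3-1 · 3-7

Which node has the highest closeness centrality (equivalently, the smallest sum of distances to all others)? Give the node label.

Farness (sum of distances to all others) for each node — 1:13, 2:15, 3:12, 4:21, 5:14, 6:21, 7:14, 8:18, 9:18.
The smallest farness is 12, for 3, so 3 has the highest closeness.

3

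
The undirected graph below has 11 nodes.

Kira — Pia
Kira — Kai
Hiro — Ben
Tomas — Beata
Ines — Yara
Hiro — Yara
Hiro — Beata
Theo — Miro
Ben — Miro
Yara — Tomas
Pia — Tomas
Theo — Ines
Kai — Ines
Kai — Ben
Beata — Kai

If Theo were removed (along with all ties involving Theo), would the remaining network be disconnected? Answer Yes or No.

No

Even without Theo, every remaining node can still reach every other (the residual graph is connected), so Theo is not a cut vertex.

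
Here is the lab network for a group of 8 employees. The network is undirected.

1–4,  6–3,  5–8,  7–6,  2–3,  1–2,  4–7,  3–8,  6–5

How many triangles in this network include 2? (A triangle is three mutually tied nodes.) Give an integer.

0

2's neighbors are 1 and 3, but none of them are tied to each other, so no triangle contains 2.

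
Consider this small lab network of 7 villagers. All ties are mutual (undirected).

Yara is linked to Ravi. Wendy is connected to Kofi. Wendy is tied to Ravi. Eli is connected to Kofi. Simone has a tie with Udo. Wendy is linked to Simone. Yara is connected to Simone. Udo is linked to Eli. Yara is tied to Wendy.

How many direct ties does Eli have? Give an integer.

2

Eli is directly tied to Kofi and Udo. That is 2 neighbors, so the degree of Eli is 2.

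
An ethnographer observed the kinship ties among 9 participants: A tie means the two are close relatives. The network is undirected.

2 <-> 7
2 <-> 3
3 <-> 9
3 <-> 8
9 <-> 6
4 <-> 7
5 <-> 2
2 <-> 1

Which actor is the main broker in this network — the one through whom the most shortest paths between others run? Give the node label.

Unnormalized betweenness of each node: 1:0, 2:21, 3:17, 4:0, 5:0, 6:0, 7:7, 8:0, 9:7.
2 has the largest value, 21, making it the main broker — the node through which the most shortest paths run.

2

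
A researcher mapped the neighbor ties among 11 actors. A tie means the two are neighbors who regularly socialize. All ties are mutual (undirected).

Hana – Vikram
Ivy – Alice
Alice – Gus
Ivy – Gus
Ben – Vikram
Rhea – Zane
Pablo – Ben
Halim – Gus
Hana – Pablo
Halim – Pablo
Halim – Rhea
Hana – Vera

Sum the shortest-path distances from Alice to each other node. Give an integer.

32

Distances from Alice: Ben:4, Gus:1, Halim:2, Hana:4, Ivy:1, Pablo:3, Rhea:3, Vera:5, Vikram:5, Zane:4.
Sum = 4 + 1 + 2 + 4 + 1 + 3 + 3 + 5 + 5 + 4 = 32.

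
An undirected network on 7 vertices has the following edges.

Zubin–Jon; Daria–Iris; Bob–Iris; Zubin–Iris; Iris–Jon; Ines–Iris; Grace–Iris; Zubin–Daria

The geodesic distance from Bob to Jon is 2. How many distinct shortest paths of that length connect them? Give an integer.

The shortest distance is 2, and the only length-2 path is Bob–Iris–Jon. So there is exactly 1 shortest path.

1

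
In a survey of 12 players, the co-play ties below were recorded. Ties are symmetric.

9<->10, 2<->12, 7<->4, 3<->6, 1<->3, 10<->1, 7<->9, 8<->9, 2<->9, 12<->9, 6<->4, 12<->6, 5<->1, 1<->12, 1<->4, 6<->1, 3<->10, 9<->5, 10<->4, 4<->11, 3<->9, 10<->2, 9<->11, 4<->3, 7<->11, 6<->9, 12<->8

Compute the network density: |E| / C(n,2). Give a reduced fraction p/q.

9/22

There are 27 edges and 12 nodes, so the maximum possible is C(12,2) = 66.
Density = 27/66 = 9/22.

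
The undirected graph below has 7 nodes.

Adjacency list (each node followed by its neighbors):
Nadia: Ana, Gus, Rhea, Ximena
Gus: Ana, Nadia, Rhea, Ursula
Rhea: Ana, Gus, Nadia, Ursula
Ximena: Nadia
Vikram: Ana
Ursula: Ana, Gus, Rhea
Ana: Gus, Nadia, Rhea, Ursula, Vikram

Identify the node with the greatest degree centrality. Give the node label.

Degrees — Ana:5, Gus:4, Nadia:4, Rhea:4, Ursula:3, Vikram:1, Ximena:1.
The maximum is 5, attained only by Ana.

Ana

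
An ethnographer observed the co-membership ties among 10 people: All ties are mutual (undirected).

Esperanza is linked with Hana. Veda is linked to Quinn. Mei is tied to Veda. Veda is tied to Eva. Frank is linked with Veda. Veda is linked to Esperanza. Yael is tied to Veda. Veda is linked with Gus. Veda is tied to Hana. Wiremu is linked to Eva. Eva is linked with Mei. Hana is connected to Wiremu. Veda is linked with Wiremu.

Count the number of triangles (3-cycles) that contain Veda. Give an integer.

4

Veda's neighbors: Esperanza, Eva, Frank, Gus, Hana, Mei, Quinn, Wiremu, and Yael.
Neighbor pairs that are themselves tied: Veda–Esperanza–Hana; Veda–Eva–Mei; Veda–Eva–Wiremu; Veda–Hana–Wiremu. Each forms one triangle with Veda, for 4 in total.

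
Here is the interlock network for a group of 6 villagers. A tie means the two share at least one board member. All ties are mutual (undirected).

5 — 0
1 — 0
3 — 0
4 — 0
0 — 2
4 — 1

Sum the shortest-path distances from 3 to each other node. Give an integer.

9

Distances from 3: 0:1, 1:2, 2:2, 4:2, 5:2.
Sum = 1 + 2 + 2 + 2 + 2 = 9.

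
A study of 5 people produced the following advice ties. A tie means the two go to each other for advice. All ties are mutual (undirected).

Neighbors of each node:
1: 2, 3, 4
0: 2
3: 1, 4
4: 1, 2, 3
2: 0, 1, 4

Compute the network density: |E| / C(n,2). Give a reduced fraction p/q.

3/5

There are 6 edges and 5 nodes, so the maximum possible is C(5,2) = 10.
Density = 6/10 = 3/5.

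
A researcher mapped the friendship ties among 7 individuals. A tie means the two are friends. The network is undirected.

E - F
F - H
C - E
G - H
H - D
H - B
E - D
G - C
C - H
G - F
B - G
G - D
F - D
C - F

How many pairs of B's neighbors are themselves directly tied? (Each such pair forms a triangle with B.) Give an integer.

B's neighbors: G and H.
Neighbor pairs that are themselves tied: B–G–H. Each forms one triangle with B, for 1 in total.

1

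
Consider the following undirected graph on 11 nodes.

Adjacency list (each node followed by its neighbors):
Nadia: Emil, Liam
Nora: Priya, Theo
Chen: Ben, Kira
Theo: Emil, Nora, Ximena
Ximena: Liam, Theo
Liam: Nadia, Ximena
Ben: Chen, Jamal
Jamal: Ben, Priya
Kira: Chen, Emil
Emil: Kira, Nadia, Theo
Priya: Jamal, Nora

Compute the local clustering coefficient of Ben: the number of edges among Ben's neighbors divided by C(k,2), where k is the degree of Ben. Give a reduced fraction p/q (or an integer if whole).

Ben's neighbors: Chen and Jamal (k = 2).
Possible neighbor pairs: C(2,2) = 1. Edges among them: none → e = 0.
Clustering(Ben) = 0/1.

0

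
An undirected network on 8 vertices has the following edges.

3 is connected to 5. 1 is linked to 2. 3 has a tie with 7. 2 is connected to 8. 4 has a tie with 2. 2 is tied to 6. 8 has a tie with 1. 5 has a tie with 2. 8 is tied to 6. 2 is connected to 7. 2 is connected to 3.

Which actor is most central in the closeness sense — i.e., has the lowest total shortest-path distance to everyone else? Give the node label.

Farness (sum of distances to all others) for each node — 1:12, 2:7, 3:11, 4:13, 5:12, 6:12, 7:12, 8:11.
The smallest farness is 7, for 2, so 2 has the highest closeness.

2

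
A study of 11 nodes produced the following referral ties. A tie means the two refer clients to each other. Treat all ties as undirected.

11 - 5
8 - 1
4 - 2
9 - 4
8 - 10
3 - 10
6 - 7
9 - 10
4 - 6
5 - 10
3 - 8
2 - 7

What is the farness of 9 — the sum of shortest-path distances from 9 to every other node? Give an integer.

21

Distances from 9: 1:3, 2:2, 3:2, 4:1, 5:2, 6:2, 7:3, 8:2, 10:1, 11:3.
Sum = 3 + 2 + 2 + 1 + 2 + 2 + 3 + 2 + 1 + 3 = 21.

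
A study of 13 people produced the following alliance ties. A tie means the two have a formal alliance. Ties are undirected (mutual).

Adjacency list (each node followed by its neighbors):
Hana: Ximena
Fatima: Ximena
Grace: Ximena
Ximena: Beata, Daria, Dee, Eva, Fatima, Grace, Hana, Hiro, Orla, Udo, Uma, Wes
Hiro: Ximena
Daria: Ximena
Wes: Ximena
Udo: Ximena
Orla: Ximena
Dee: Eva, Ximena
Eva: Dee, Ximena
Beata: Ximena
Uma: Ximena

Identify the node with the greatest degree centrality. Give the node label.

Ximena

Degrees — Beata:1, Daria:1, Dee:2, Eva:2, Fatima:1, Grace:1, Hana:1, Hiro:1, Orla:1, Udo:1, Uma:1, Wes:1, Ximena:12.
The maximum is 12, attained only by Ximena.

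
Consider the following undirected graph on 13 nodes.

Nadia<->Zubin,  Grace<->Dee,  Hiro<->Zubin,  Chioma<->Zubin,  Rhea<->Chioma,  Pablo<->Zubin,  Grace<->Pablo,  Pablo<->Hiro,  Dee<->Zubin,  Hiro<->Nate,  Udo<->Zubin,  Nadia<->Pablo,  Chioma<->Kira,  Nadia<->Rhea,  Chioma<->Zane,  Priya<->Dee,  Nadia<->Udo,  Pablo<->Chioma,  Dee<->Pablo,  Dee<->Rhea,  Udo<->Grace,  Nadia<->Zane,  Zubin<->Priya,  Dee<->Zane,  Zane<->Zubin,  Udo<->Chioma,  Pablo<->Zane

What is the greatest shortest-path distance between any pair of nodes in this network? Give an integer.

Eccentricity of each node (its greatest distance to any other): Chioma:3, Dee:3, Grace:3, Hiro:3, Kira:4, Nadia:3, Nate:4, Pablo:2, Priya:3, Rhea:4, Udo:3, Zane:3, Zubin:2.
The maximum eccentricity is 4, realized for instance by the pair Rhea–Nate via Rhea – Nadia – Pablo – Hiro – Nate. So the diameter is 4.

4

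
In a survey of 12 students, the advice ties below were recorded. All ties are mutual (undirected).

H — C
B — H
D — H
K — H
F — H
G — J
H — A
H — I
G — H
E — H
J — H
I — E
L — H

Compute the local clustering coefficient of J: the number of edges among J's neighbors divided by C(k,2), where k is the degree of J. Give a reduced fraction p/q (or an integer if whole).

J's neighbors: G and H (k = 2).
Possible neighbor pairs: C(2,2) = 1. Edges among them: G–H → e = 1.
Clustering(J) = 1/1.

1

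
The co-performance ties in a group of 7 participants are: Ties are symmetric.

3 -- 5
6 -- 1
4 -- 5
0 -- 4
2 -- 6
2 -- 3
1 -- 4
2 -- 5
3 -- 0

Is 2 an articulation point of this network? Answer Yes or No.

Even without 2, every remaining node can still reach every other (the residual graph is connected), so 2 is not a cut vertex.

No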